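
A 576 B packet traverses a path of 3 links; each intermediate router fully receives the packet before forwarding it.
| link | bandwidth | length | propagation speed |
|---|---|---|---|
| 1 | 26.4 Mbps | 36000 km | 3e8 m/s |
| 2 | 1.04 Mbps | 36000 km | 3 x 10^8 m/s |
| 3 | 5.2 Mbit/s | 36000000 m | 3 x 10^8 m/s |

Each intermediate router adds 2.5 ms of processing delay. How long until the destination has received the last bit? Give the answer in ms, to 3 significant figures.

370 ms

L = 576 × 8 = 4608 bits.
Transmission delays (L/R per hop): 0.174545, 4.43077, 0.886154 ms; sum = 5.49147 ms.
Propagation delays (d/s per hop): 120, 120, 120 ms; sum = 360 ms.
Processing at 2 router(s): 2 × 2.5 ms = 5 ms.
End-to-end = 370 ms.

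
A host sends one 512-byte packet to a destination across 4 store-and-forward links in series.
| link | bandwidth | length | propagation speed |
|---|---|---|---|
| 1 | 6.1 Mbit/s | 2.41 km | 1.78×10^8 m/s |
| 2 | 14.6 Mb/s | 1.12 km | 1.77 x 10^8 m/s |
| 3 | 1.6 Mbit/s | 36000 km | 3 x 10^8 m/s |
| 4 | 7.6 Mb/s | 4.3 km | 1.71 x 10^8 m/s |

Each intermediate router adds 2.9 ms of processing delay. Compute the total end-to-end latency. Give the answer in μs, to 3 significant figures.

133000 μs

L = 512 × 8 = 4096 bits.
Transmission delays (L/R per hop): 671.475, 280.548, 2560, 538.947 μs; sum = 4050.97 μs.
Propagation delays (d/s per hop): 13.5393, 6.32768, 120000, 25.1462 μs; sum = 120045 μs.
Processing at 3 router(s): 3 × 2.9 ms = 8700 μs.
End-to-end = 133000 μs.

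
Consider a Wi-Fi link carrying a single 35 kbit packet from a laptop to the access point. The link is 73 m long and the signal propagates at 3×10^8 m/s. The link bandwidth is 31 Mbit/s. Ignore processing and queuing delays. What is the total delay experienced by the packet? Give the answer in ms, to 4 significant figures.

1.129 ms

L = 35000 bits.
Transmission delay = L/R = 35000 / 31000000 = 1.12903 ms.
Propagation delay = d/s = 73 m / 300000000 m/s = 0.000243333 ms.
Total = 1.129 ms.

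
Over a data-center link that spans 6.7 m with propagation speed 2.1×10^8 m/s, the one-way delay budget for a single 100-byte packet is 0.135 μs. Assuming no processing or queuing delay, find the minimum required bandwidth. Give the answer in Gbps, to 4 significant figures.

7.760 Gbps

L = 800 bits.
Propagation delay = 6.7 / 210000000 = 0.0319048 μs.
Transmission budget = 0.135 − 0.0319048 = 0.103095 μs.
R ≥ L / t_tx = 800 bits / 1.03095e-07 s = 7.760 Gbps.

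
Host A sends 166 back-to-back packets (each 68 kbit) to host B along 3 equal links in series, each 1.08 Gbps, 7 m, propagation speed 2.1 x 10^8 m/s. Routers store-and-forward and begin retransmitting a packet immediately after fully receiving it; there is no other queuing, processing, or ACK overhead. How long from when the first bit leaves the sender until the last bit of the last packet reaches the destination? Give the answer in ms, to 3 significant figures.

Per-hop transmission t_tx = L/R = 68000/1080000000 = 0.062963 ms.
Per-hop propagation t_prop = 7/210000000 = 3.33333e-05 ms.
Pipeline fill: first packet needs 3·t_tx to clear all hops; remaining 165 packets each add one t_tx.
Total = (3+166-1)·t_tx + 3·t_prop = 168·0.062963 + 3·3.33333e-05 = 10.6 ms.

10.6 ms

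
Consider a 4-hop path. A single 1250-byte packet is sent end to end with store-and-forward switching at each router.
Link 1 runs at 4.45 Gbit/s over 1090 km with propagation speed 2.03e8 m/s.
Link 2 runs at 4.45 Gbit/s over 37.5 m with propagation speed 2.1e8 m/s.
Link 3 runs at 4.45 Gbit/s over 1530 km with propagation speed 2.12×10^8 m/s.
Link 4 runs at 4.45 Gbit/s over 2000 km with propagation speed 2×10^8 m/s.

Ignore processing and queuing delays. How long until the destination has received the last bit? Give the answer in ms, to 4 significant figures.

L = 1250 × 8 = 10000 bits.
Transmission delay per hop = L/R = 10000/4450000000 = 0.00224719 ms; 4 hops → 0.00898876 ms.
Propagation delays (d/s per hop): 5.36946, 0.000178571, 7.21698, 10 ms; sum = 22.5866 ms.
End-to-end = 22.60 ms.

22.60 ms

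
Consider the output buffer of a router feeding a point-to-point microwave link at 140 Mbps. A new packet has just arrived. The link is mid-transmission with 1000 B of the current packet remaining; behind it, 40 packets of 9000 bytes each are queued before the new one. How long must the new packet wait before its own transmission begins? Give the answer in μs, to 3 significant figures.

20600 μs

Each queued packet: L/R = 72000/140000000 = 514.286 μs.
40 queued → 20571.4 μs.
Plus remaining 8000 bits of current packet: 57.1429 μs.
Queuing delay = 20600 μs.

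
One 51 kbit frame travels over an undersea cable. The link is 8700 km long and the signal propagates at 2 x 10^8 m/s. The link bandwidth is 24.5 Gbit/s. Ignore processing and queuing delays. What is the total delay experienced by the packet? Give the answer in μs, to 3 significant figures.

43500 μs

L = 51000 bits.
Transmission delay = L/R = 51000 / 24500000000 = 2.08163 μs.
Propagation delay = d/s = 8700000 m / 200000000 m/s = 43500 μs.
Total = 43500 μs.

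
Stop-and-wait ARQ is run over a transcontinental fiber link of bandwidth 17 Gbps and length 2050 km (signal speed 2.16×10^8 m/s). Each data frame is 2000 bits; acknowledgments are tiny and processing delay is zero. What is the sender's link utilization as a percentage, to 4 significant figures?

0.0006198 %

t_tx = L/R = 2000/17000000000 = 1.17647e-07 s.
t_prop = 2050000/216000000 = 0.00949074 s; RTT = 0.0189815 s.
Cycle = t_tx + RTT = 0.0189816 s.
Utilization = t_tx / cycle = 1.17647e-07/0.0189816 = 0.0006198 %.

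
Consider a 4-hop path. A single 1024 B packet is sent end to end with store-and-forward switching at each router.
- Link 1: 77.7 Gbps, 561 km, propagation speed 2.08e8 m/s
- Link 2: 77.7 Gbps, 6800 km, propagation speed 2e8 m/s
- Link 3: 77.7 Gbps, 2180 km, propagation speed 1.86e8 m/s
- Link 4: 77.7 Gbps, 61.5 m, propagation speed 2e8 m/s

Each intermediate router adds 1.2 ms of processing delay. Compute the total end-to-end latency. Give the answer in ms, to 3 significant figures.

L = 1024 × 8 = 8192 bits.
Transmission delay per hop = L/R = 8192/77700000000 = 0.000105431 ms; 4 hops → 0.000421725 ms.
Propagation delays (d/s per hop): 2.69712, 34, 11.7204, 0.0003075 ms; sum = 48.4179 ms.
Processing at 3 router(s): 3 × 1.2 ms = 3.6 ms.
End-to-end = 52.0 ms.

52.0 ms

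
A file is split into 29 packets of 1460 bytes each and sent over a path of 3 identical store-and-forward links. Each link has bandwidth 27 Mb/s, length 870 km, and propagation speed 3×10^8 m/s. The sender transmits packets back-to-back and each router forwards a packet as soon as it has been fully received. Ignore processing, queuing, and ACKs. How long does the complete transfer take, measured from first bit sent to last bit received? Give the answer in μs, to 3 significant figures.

22100 μs

Per-hop transmission t_tx = L/R = 11680/27000000 = 432.593 μs.
Per-hop propagation t_prop = 870000/300000000 = 2900 μs.
Pipeline fill: first packet needs 3·t_tx to clear all hops; remaining 28 packets each add one t_tx.
Total = (3+29-1)·t_tx + 3·t_prop = 31·432.593 + 3·2900 = 22100 μs.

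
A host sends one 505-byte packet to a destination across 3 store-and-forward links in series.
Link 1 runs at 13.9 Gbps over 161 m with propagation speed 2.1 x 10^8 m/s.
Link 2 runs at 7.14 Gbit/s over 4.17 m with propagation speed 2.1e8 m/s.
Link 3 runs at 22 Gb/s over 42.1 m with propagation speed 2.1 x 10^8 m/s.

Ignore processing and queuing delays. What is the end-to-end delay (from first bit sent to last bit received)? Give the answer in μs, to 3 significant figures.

2.03 μs

L = 505 × 8 = 4040 bits.
Transmission delays (L/R per hop): 0.290647, 0.565826, 0.183636 μs; sum = 1.04011 μs.
Propagation delays (d/s per hop): 0.766667, 0.0198571, 0.200476 μs; sum = 0.987 μs.
End-to-end = 2.03 μs.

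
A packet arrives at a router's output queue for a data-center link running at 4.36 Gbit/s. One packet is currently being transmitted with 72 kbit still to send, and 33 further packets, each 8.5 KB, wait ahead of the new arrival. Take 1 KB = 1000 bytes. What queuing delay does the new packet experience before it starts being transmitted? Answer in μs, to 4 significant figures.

531.2 μs

Each queued packet: L/R = 68000/4360000000 = 15.5963 μs.
33 queued → 514.679 μs.
Plus remaining 72000 bits of current packet: 16.5138 μs.
Queuing delay = 531.2 μs.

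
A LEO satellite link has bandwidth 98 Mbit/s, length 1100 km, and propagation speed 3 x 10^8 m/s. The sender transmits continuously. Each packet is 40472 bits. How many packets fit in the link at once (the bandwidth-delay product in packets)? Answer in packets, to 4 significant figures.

Propagation delay = 1100000 / 300000000 = 0.00366667 s.
BDP = R × t_prop = 98000000 × 0.00366667 = 359333 bits.
In packets of 40472 bits: 8.879 packets.

8.879 packets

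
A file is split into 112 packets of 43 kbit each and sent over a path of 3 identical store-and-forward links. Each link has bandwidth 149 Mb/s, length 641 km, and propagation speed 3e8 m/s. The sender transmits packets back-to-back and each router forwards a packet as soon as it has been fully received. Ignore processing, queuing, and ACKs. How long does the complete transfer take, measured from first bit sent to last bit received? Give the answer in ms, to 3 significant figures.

Per-hop transmission t_tx = L/R = 43000/149000000 = 0.288591 ms.
Per-hop propagation t_prop = 641000/300000000 = 2.13667 ms.
Pipeline fill: first packet needs 3·t_tx to clear all hops; remaining 111 packets each add one t_tx.
Total = (3+112-1)·t_tx + 3·t_prop = 114·0.288591 + 3·2.13667 = 39.3 ms.

39.3 ms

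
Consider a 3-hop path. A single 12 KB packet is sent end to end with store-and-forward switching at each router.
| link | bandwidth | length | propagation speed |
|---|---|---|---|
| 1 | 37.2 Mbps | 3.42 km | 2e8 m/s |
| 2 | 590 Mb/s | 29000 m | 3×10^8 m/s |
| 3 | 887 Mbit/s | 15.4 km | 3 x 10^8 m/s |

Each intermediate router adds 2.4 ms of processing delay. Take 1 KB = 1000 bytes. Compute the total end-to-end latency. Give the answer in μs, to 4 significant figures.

L = 96000 bits.
Transmission delays (L/R per hop): 2580.65, 162.712, 108.23 μs; sum = 2851.59 μs.
Propagation delays (d/s per hop): 17.1, 96.6667, 51.3333 μs; sum = 165.1 μs.
Processing at 2 router(s): 2 × 2.4 ms = 4800 μs.
End-to-end = 7817 μs.

7817 μs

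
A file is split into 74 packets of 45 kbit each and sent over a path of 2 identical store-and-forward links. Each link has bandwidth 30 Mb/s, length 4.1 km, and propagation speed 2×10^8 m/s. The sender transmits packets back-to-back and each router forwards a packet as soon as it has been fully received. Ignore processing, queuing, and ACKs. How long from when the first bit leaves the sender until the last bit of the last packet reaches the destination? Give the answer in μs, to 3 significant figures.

113000 μs

Per-hop transmission t_tx = L/R = 45000/30000000 = 1500 μs.
Per-hop propagation t_prop = 4100/200000000 = 20.5 μs.
Pipeline fill: first packet needs 2·t_tx to clear all hops; remaining 73 packets each add one t_tx.
Total = (2+74-1)·t_tx + 2·t_prop = 75·1500 + 2·20.5 = 113000 μs.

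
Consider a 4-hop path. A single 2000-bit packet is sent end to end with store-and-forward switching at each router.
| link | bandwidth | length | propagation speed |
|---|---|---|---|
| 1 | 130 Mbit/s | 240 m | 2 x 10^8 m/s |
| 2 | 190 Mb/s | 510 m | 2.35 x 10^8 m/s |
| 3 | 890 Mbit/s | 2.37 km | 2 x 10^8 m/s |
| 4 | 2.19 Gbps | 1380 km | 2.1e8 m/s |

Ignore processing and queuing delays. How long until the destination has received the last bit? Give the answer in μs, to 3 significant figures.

Transmission delays (L/R per hop): 15.3846, 10.5263, 2.24719, 0.913242 μs; sum = 29.0714 μs.
Propagation delays (d/s per hop): 1.2, 2.17021, 11.85, 6571.43 μs; sum = 6586.65 μs.
End-to-end = 6620 μs.

6620 μs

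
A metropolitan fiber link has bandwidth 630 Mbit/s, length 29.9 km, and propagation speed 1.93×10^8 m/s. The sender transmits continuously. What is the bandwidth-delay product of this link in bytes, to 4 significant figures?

12200 bytes

Propagation delay = 29900 / 193000000 = 0.000154922 s.
BDP = R × t_prop = 630000000 × 0.000154922 = 97601 bits.
In bytes: 97601/8 = 12200 bytes.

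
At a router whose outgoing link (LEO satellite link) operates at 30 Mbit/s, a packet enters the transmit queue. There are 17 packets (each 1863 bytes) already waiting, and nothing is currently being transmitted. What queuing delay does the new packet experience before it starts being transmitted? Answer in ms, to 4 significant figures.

Each queued packet: L/R = 14904/30000000 = 0.4968 ms.
17 queued → 8.4456 ms.
Queuing delay = 8.446 ms.

8.446 ms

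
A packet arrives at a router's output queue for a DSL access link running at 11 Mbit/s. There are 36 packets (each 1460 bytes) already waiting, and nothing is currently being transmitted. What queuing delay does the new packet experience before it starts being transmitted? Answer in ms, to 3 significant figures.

Each queued packet: L/R = 11680/11000000 = 1.06182 ms.
36 queued → 38.2255 ms.
Queuing delay = 38.2 ms.

38.2 ms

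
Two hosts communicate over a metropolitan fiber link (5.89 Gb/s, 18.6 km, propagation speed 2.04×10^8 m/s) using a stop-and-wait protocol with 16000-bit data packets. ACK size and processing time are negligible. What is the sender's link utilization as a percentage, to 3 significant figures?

1.47 %

t_tx = L/R = 16000/5890000000 = 2.71647e-06 s.
t_prop = 18600/204000000 = 9.11765e-05 s; RTT = 0.000182353 s.
Cycle = t_tx + RTT = 0.000185069 s.
Utilization = t_tx / cycle = 2.71647e-06/0.000185069 = 1.47 %.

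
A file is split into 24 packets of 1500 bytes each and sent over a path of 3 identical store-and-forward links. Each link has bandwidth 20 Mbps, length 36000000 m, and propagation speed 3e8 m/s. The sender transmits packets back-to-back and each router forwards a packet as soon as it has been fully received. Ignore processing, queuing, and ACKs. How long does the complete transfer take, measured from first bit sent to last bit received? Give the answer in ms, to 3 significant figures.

376 ms

Per-hop transmission t_tx = L/R = 12000/20000000 = 0.6 ms.
Per-hop propagation t_prop = 36000000/300000000 = 120 ms.
Pipeline fill: first packet needs 3·t_tx to clear all hops; remaining 23 packets each add one t_tx.
Total = (3+24-1)·t_tx + 3·t_prop = 26·0.6 + 3·120 = 376 ms.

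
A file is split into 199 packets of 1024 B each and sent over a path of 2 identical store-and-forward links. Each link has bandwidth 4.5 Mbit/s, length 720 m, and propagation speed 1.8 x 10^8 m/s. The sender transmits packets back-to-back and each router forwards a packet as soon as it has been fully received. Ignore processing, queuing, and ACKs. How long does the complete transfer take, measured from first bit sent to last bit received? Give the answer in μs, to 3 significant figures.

364000 μs

Per-hop transmission t_tx = L/R = 8192/4500000 = 1820.44 μs.
Per-hop propagation t_prop = 720/180000000 = 4 μs.
Pipeline fill: first packet needs 2·t_tx to clear all hops; remaining 198 packets each add one t_tx.
Total = (2+199-1)·t_tx + 2·t_prop = 200·1820.44 + 2·4 = 364000 μs.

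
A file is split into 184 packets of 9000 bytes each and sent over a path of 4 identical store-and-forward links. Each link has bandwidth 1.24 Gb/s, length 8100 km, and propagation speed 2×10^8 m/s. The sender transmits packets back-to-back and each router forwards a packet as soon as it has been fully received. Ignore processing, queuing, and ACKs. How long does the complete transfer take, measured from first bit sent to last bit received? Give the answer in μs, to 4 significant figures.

Per-hop transmission t_tx = L/R = 72000/1240000000 = 58.0645 μs.
Per-hop propagation t_prop = 8100000/200000000 = 40500 μs.
Pipeline fill: first packet needs 4·t_tx to clear all hops; remaining 183 packets each add one t_tx.
Total = (4+184-1)·t_tx + 4·t_prop = 187·58.0645 + 4·40500 = 172900 μs.

172900 μs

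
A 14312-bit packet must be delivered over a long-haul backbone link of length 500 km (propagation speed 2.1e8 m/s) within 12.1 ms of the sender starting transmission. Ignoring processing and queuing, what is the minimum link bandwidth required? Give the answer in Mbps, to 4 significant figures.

1.473 Mbps

Propagation delay = 500000 / 210000000 = 2.38095 ms.
Transmission budget = 12.1 − 2.38095 = 9.71905 ms.
R ≥ L / t_tx = 14312 bits / 0.00971905 s = 1.473 Mbps.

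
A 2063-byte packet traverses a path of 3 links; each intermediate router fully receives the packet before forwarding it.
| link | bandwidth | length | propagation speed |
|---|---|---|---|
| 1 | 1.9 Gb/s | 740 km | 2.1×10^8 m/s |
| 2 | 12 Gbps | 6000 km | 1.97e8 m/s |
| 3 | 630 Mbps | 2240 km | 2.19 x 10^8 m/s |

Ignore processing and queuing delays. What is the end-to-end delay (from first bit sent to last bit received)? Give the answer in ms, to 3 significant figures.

L = 2063 × 8 = 16504 bits.
Transmission delays (L/R per hop): 0.00868632, 0.00137533, 0.0261968 ms; sum = 0.0362585 ms.
Propagation delays (d/s per hop): 3.52381, 30.4569, 10.2283 ms; sum = 44.209 ms.
End-to-end = 44.2 ms.

44.2 ms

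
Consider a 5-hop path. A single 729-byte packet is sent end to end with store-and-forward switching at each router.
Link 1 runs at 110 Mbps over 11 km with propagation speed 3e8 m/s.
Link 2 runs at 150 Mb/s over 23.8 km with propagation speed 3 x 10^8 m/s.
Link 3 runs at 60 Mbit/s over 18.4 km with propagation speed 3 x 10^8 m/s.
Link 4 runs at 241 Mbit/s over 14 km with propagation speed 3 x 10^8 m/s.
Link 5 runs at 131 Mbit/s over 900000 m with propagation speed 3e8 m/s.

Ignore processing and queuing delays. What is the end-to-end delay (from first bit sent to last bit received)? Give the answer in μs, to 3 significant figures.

3480 μs

L = 729 × 8 = 5832 bits.
Transmission delays (L/R per hop): 53.0182, 38.88, 97.2, 24.1992, 44.5191 μs; sum = 257.816 μs.
Propagation delays (d/s per hop): 36.6667, 79.3333, 61.3333, 46.6667, 3000 μs; sum = 3224 μs.
End-to-end = 3480 μs.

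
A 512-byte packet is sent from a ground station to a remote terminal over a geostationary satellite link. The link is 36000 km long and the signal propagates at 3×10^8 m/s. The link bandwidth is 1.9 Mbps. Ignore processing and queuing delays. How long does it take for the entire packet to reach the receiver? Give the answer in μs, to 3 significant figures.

L = 512 × 8 = 4096 bits.
Transmission delay = L/R = 4096 / 1900000 = 2155.79 μs.
Propagation delay = d/s = 36000000 m / 300000000 m/s = 120000 μs.
Total = 122000 μs.

122000 μs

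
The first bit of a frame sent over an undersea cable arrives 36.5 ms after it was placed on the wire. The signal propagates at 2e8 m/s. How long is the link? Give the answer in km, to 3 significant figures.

7300 km

d = s × t_prop = 200000000 × 0.0365 = 7300 km.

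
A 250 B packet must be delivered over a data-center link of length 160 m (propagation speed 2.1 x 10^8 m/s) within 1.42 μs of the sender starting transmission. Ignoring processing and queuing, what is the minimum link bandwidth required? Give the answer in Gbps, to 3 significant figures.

L = 2000 bits.
Propagation delay = 160 / 210000000 = 0.761905 μs.
Transmission budget = 1.42 − 0.761905 = 0.658095 μs.
R ≥ L / t_tx = 2000 bits / 6.58095e-07 s = 3.04 Gbps.

3.04 Gbps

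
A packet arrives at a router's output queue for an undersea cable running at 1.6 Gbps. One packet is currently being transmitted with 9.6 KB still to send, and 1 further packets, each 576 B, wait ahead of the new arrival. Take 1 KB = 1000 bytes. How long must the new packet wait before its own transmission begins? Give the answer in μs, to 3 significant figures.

Each queued packet: L/R = 4608/1600000000 = 2.88 μs.
1 queued → 2.88 μs.
Plus remaining 76800 bits of current packet: 48 μs.
Queuing delay = 50.9 μs.

50.9 μs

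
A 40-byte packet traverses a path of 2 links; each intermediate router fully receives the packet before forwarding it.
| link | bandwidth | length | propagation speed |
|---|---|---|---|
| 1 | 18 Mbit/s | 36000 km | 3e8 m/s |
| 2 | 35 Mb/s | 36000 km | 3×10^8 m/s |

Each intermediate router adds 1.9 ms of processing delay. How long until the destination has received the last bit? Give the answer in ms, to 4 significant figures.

241.9 ms

L = 40 × 8 = 320 bits.
Transmission delays (L/R per hop): 0.0177778, 0.00914286 ms; sum = 0.0269206 ms.
Propagation delays (d/s per hop): 120, 120 ms; sum = 240 ms.
Processing at 1 router(s): 1 × 1.9 ms = 1.9 ms.
End-to-end = 241.9 ms.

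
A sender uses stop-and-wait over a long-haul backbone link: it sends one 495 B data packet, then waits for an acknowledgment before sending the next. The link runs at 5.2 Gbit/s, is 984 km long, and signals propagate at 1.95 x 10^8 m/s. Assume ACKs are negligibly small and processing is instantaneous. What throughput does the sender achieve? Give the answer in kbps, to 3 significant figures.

t_tx = L/R = 3960/5200000000 = 7.61538e-07 s.
t_prop = 984000/195000000 = 0.00504615 s; RTT = 0.0100923 s.
Cycle = t_tx + RTT = 0.0100931 s.
Throughput = L / cycle = 3960 / 0.0100931 = 392 kbps.

392 kbps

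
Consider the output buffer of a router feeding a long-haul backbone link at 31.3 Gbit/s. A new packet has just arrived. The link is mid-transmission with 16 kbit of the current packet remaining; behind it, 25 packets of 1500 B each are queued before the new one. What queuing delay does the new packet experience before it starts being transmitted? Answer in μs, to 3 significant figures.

10.1 μs

Each queued packet: L/R = 12000/31300000000 = 0.383387 μs.
25 queued → 9.58466 μs.
Plus remaining 16000 bits of current packet: 0.511182 μs.
Queuing delay = 10.1 μs.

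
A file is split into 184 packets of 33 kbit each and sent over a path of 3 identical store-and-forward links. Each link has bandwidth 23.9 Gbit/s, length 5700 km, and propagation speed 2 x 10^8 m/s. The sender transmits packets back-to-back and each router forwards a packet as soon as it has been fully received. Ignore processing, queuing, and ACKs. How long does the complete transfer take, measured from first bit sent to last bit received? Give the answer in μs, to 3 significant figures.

85800 μs

Per-hop transmission t_tx = L/R = 33000/23900000000 = 1.38075 μs.
Per-hop propagation t_prop = 5700000/200000000 = 28500 μs.
Pipeline fill: first packet needs 3·t_tx to clear all hops; remaining 183 packets each add one t_tx.
Total = (3+184-1)·t_tx + 3·t_prop = 186·1.38075 + 3·28500 = 85800 μs.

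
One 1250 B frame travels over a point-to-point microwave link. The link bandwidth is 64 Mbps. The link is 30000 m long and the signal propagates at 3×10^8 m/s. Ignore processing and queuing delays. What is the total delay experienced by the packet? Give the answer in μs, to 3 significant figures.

256 μs

L = 1250 × 8 = 10000 bits.
Transmission delay = L/R = 10000 / 64000000 = 156.25 μs.
Propagation delay = d/s = 30000 m / 300000000 m/s = 100 μs.
Total = 256 μs.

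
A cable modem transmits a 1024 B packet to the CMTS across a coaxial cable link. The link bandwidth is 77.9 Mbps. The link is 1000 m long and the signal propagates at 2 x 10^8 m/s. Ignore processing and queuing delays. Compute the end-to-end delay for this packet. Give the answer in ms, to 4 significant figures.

L = 1024 × 8 = 8192 bits.
Transmission delay = L/R = 8192 / 77900000 = 0.10516 ms.
Propagation delay = d/s = 1000 m / 200000000 m/s = 0.005 ms.
Total = 0.1102 ms.

0.1102 ms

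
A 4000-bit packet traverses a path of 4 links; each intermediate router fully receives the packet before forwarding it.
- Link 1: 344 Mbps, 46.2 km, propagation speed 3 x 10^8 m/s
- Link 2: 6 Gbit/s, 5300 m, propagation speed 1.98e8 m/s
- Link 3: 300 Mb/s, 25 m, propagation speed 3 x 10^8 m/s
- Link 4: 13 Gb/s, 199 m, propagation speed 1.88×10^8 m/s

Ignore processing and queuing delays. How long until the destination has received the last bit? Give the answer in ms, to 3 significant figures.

0.208 ms

Transmission delays (L/R per hop): 0.0116279, 0.000666667, 0.0133333, 0.000307692 ms; sum = 0.0259356 ms.
Propagation delays (d/s per hop): 0.154, 0.0267677, 8.33333e-05, 0.00105851 ms; sum = 0.18191 ms.
End-to-end = 0.208 ms.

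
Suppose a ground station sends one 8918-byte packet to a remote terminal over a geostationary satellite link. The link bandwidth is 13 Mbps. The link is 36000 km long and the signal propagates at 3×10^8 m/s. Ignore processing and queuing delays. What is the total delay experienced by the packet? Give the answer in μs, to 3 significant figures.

L = 8918 × 8 = 71344 bits.
Transmission delay = L/R = 71344 / 13000000 = 5488 μs.
Propagation delay = d/s = 36000000 m / 300000000 m/s = 120000 μs.
Total = 125000 μs.

125000 μs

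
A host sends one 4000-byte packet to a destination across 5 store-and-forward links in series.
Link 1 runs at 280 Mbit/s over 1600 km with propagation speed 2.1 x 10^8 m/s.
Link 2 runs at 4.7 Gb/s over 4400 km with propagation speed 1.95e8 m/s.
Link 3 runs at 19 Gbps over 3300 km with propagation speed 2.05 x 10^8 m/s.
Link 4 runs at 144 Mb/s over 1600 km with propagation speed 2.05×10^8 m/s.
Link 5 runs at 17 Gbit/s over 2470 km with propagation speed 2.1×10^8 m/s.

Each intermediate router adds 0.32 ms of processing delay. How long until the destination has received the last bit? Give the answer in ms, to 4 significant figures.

L = 4000 × 8 = 32000 bits.
Transmission delays (L/R per hop): 0.114286, 0.00680851, 0.00168421, 0.222222, 0.00188235 ms; sum = 0.346883 ms.
Propagation delays (d/s per hop): 7.61905, 22.5641, 16.0976, 7.80488, 11.7619 ms; sum = 65.8475 ms.
Processing at 4 router(s): 4 × 0.32 ms = 1.28 ms.
End-to-end = 67.47 ms.

67.47 ms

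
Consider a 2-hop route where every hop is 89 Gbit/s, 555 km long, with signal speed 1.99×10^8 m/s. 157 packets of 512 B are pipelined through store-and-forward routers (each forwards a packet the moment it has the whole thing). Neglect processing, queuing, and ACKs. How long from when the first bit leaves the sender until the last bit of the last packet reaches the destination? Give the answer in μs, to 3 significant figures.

5590 μs

Per-hop transmission t_tx = L/R = 4096/89000000000 = 0.0460225 μs.
Per-hop propagation t_prop = 555000/199000000 = 2788.94 μs.
Pipeline fill: first packet needs 2·t_tx to clear all hops; remaining 156 packets each add one t_tx.
Total = (2+157-1)·t_tx + 2·t_prop = 158·0.0460225 + 2·2788.94 = 5590 μs.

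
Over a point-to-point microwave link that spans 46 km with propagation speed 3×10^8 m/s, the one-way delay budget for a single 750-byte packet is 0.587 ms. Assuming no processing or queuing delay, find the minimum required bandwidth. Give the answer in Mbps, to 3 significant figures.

L = 6000 bits.
Propagation delay = 46000 / 300000000 = 0.153333 ms.
Transmission budget = 0.587 − 0.153333 = 0.433667 ms.
R ≥ L / t_tx = 6000 bits / 0.000433667 s = 13.8 Mbps.

13.8 Mbps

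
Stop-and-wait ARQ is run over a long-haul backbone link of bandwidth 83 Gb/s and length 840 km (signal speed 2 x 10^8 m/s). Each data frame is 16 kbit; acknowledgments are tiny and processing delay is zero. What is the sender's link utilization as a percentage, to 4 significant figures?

t_tx = L/R = 16000/83000000000 = 1.92771e-07 s.
t_prop = 840000/200000000 = 0.0042 s; RTT = 0.0084 s.
Cycle = t_tx + RTT = 0.00840019 s.
Utilization = t_tx / cycle = 1.92771e-07/0.00840019 = 0.002295 %.

0.002295 %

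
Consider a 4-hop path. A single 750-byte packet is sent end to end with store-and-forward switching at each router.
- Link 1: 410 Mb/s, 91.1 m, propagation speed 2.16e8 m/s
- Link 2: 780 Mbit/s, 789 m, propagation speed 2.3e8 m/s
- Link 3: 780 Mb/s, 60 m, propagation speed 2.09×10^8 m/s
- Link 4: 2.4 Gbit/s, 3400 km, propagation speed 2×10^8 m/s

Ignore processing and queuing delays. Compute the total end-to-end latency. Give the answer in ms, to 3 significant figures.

17.0 ms

L = 750 × 8 = 6000 bits.
Transmission delays (L/R per hop): 0.0146341, 0.00769231, 0.00769231, 0.0025 ms; sum = 0.0325188 ms.
Propagation delays (d/s per hop): 0.000421759, 0.00343043, 0.000287081, 17 ms; sum = 17.0041 ms.
End-to-end = 17.0 ms.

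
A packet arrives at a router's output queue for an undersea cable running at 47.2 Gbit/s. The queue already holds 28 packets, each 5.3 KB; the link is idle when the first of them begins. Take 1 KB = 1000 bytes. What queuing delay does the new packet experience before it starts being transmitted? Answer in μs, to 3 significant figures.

Each queued packet: L/R = 42400/47200000000 = 0.898305 μs.
28 queued → 25.1525 μs.
Queuing delay = 25.2 μs.

25.2 μs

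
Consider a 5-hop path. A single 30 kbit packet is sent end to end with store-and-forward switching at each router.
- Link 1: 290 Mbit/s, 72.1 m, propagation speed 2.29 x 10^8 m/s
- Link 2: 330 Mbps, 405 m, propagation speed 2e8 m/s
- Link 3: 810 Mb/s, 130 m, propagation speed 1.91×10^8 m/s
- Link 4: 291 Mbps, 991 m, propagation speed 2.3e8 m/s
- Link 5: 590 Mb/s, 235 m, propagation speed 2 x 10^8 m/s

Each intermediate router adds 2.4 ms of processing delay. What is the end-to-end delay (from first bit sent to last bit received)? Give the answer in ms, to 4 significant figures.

9.994 ms

L = 30000 bits.
Transmission delays (L/R per hop): 0.103448, 0.0909091, 0.037037, 0.103093, 0.0508475 ms; sum = 0.385335 ms.
Propagation delays (d/s per hop): 0.000314847, 0.002025, 0.000680628, 0.0043087, 0.001175 ms; sum = 0.00850417 ms.
Processing at 4 router(s): 4 × 2.4 ms = 9.6 ms.
End-to-end = 9.994 ms.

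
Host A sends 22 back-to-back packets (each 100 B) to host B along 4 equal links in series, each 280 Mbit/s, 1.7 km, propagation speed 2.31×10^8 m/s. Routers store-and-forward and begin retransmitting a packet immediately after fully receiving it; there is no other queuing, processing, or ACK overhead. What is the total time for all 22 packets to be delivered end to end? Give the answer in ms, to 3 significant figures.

Per-hop transmission t_tx = L/R = 800/280000000 = 0.00285714 ms.
Per-hop propagation t_prop = 1700/231000000 = 0.00735931 ms.
Pipeline fill: first packet needs 4·t_tx to clear all hops; remaining 21 packets each add one t_tx.
Total = (4+22-1)·t_tx + 4·t_prop = 25·0.00285714 + 4·0.00735931 = 0.101 ms.

0.101 ms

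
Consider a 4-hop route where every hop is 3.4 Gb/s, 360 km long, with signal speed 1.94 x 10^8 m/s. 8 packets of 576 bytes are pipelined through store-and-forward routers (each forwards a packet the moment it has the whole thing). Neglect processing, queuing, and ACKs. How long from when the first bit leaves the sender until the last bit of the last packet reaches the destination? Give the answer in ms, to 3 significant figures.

7.44 ms

Per-hop transmission t_tx = L/R = 4608/3400000000 = 0.00135529 ms.
Per-hop propagation t_prop = 360000/194000000 = 1.85567 ms.
Pipeline fill: first packet needs 4·t_tx to clear all hops; remaining 7 packets each add one t_tx.
Total = (4+8-1)·t_tx + 4·t_prop = 11·0.00135529 + 4·1.85567 = 7.44 ms.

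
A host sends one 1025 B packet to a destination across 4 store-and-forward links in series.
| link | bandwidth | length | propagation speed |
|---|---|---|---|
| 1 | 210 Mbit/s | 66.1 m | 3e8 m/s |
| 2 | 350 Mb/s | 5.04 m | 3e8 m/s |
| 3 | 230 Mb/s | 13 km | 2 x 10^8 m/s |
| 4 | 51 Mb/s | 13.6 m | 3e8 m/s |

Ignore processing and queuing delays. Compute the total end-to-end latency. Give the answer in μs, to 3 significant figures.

L = 1025 × 8 = 8200 bits.
Transmission delays (L/R per hop): 39.0476, 23.4286, 35.6522, 160.784 μs; sum = 258.913 μs.
Propagation delays (d/s per hop): 0.220333, 0.0168, 65, 0.0453333 μs; sum = 65.2825 μs.
End-to-end = 324 μs.

324 μs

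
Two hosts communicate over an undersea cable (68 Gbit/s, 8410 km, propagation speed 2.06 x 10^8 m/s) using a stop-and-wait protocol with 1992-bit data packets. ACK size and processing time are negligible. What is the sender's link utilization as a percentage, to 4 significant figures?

0.00003588 %

t_tx = L/R = 1992/68000000000 = 2.92941e-08 s.
t_prop = 8410000/206000000 = 0.0408252 s; RTT = 0.0816505 s.
Cycle = t_tx + RTT = 0.0816505 s.
Utilization = t_tx / cycle = 2.92941e-08/0.0816505 = 0.00003588 %.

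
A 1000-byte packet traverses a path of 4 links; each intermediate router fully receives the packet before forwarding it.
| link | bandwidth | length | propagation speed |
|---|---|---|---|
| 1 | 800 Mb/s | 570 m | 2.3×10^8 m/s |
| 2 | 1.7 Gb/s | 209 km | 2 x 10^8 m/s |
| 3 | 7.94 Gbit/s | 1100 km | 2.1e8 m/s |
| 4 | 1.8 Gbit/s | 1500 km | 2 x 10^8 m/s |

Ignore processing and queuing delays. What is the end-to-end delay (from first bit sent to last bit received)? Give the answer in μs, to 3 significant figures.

L = 1000 × 8 = 8000 bits.
Transmission delays (L/R per hop): 10, 4.70588, 1.00756, 4.44444 μs; sum = 20.1579 μs.
Propagation delays (d/s per hop): 2.47826, 1045, 5238.1, 7500 μs; sum = 13785.6 μs.
End-to-end = 13800 μs.

13800 μs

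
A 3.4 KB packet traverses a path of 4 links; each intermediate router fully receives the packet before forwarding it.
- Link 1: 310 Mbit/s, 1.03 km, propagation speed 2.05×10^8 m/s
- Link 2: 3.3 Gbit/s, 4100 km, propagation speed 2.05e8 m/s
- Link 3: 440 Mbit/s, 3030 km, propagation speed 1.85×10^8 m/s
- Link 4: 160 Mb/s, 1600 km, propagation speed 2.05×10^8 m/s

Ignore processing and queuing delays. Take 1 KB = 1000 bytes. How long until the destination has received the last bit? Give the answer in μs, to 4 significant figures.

44520 μs

L = 27200 bits.
Transmission delays (L/R per hop): 87.7419, 8.24242, 61.8182, 170 μs; sum = 327.803 μs.
Propagation delays (d/s per hop): 5.02439, 20000, 16378.4, 7804.88 μs; sum = 44188.3 μs.
End-to-end = 44520 μs.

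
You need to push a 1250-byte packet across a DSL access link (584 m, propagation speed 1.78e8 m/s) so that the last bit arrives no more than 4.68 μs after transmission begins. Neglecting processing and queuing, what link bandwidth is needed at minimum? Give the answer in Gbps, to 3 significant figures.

7.15 Gbps

L = 10000 bits.
Propagation delay = 584 / 178000000 = 3.2809 μs.
Transmission budget = 4.68 − 3.2809 = 1.3991 μs.
R ≥ L / t_tx = 10000 bits / 1.3991e-06 s = 7.15 Gbps.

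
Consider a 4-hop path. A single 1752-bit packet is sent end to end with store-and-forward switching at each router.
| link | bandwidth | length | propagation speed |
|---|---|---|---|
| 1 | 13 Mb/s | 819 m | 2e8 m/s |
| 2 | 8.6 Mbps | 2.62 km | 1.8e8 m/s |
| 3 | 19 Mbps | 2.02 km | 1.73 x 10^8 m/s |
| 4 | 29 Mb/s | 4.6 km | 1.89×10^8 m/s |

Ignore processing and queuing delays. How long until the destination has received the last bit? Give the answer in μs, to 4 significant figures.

Transmission delays (L/R per hop): 134.769, 203.721, 92.2105, 60.4138 μs; sum = 491.114 μs.
Propagation delays (d/s per hop): 4.095, 14.5556, 11.6763, 24.3386 μs; sum = 54.6655 μs.
End-to-end = 545.8 μs.

545.8 μs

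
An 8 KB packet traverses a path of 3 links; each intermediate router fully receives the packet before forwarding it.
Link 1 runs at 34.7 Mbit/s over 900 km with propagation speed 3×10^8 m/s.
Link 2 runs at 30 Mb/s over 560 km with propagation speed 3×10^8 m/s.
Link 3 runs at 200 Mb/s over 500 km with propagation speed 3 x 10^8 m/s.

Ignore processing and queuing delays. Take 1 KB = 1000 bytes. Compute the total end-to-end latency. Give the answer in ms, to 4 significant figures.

10.83 ms

L = 64000 bits.
Transmission delays (L/R per hop): 1.84438, 2.13333, 0.32 ms; sum = 4.29771 ms.
Propagation delays (d/s per hop): 3, 1.86667, 1.66667 ms; sum = 6.53333 ms.
End-to-end = 10.83 ms.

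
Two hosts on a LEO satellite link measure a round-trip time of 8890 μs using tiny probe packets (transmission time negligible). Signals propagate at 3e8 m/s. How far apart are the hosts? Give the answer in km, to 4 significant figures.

1334 km

One-way propagation = RTT/2 = 4445 μs.
d = s × t = 300000000 × 0.004445 = 1334 km.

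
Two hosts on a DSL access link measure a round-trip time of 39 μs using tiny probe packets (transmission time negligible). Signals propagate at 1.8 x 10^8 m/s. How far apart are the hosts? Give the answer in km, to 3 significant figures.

3.51 km

One-way propagation = RTT/2 = 19.5 μs.
d = s × t = 180000000 × 1.95e-05 = 3.51 km.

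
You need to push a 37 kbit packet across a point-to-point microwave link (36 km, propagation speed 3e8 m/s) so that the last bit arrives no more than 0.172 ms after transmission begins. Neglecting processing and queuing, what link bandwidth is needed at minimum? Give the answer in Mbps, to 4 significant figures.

Propagation delay = 36000 / 300000000 = 0.12 ms.
Transmission budget = 0.172 − 0.12 = 0.052 ms.
R ≥ L / t_tx = 37000 bits / 5.2e-05 s = 711.5 Mbps.

711.5 Mbps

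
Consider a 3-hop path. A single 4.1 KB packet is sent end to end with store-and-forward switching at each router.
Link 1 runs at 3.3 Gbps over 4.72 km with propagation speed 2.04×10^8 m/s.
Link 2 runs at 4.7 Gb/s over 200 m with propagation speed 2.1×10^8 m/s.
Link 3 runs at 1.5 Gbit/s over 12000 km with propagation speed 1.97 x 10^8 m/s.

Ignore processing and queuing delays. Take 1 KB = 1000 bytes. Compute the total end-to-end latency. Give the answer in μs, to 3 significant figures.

61000 μs

L = 32800 bits.
Transmission delays (L/R per hop): 9.93939, 6.97872, 21.8667 μs; sum = 38.7848 μs.
Propagation delays (d/s per hop): 23.1373, 0.952381, 60913.7 μs; sum = 60937.8 μs.
End-to-end = 61000 μs.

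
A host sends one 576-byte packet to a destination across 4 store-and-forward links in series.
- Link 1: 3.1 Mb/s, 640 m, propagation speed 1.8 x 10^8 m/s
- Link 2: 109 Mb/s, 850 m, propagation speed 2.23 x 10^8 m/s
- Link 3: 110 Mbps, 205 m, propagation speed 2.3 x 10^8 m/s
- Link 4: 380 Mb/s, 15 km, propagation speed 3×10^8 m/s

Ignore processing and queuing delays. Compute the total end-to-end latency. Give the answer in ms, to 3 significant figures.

L = 576 × 8 = 4608 bits.
Transmission delays (L/R per hop): 1.48645, 0.0422752, 0.0418909, 0.0121263 ms; sum = 1.58274 ms.
Propagation delays (d/s per hop): 0.00355556, 0.00381166, 0.000891304, 0.05 ms; sum = 0.0582585 ms.
End-to-end = 1.64 ms.

1.64 ms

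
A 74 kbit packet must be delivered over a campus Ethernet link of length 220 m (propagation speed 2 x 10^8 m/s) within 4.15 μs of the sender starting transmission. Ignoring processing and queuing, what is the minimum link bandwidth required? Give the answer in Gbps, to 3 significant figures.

24.3 Gbps

Propagation delay = 220 / 200000000 = 1.1 μs.
Transmission budget = 4.15 − 1.1 = 3.05 μs.
R ≥ L / t_tx = 74000 bits / 3.05e-06 s = 24.3 Gbps.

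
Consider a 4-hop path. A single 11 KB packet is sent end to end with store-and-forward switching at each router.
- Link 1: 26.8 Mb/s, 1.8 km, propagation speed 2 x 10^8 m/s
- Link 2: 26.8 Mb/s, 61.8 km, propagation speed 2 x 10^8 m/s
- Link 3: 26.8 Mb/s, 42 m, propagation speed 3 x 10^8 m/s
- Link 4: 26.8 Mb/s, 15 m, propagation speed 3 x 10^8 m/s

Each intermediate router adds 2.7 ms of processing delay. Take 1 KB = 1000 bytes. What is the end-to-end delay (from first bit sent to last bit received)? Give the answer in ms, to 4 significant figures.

21.55 ms

L = 88000 bits.
Transmission delay per hop = L/R = 88000/26800000 = 3.28358 ms; 4 hops → 13.1343 ms.
Propagation delays (d/s per hop): 0.009, 0.309, 0.00014, 5e-05 ms; sum = 0.31819 ms.
Processing at 3 router(s): 3 × 2.7 ms = 8.1 ms.
End-to-end = 21.55 ms.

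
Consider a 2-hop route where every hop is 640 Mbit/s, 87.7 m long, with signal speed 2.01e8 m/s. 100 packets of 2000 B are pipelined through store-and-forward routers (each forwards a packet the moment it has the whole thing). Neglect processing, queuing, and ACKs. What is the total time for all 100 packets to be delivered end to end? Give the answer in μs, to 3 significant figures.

2530 μs

Per-hop transmission t_tx = L/R = 16000/640000000 = 25 μs.
Per-hop propagation t_prop = 87.7/2.01e+08 = 0.436318 μs.
Pipeline fill: first packet needs 2·t_tx to clear all hops; remaining 99 packets each add one t_tx.
Total = (2+100-1)·t_tx + 2·t_prop = 101·25 + 2·0.436318 = 2530 μs.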